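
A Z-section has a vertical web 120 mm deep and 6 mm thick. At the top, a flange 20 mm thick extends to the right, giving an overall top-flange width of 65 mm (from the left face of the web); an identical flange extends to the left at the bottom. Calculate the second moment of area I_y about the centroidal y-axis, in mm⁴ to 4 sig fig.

I_y ≈ 3.180 × 10⁶ mm⁴

Split into non-overlapping primitives; take the origin at the lower-left of the bounding box.
Web: 6 × 120, A = 720 mm², x = 62 mm, Ī = 2 160 mm⁴.
Top flange (beyond web): 59 × 20, A = 1 180 mm², x = 94.5 mm, Ī = 342 298 mm⁴.
Bottom flange (beyond web): 59 × 20, A = 1 180 mm², x = 29.5 mm, Ī = 342 298 mm⁴.
Centroid: x̄ = ΣA·x / ΣA = 62 mm.
Transfer each piece to the centroidal y-axis using Ī + A·d² with d = x − 62:
  web: d = 0 mm → contributes +2 160 mm⁴
  top flange (beyond web): d = 32.5 mm → contributes +1 588 673 mm⁴
  bottom flange (beyond web): d = -32.5 mm → contributes +1 588 673 mm⁴
Total I = 3 179 507 mm⁴.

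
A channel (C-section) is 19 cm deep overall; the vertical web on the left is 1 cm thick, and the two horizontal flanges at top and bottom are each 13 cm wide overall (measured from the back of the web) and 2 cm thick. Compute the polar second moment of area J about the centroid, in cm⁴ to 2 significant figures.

J ≈ 5200 cm⁴

Break the section into simple shapes (no overlaps), measuring from the bottom-left corner of the bounding box.
Web: 1 × 19, A = 19 cm², y = 9.5 cm, Ī = 571.6 cm⁴.
Top flange (beyond web): 12 × 2, A = 24 cm², y = 18 cm, Ī = 8 cm⁴.
Bottom flange (beyond web): 12 × 2, A = 24 cm², y = 1 cm, Ī = 8 cm⁴.
By symmetry the centroid is at mid-height, ȳ = 9.5 cm.
Transfer each piece to the centroidal x-axis using Ī + A·d² with d = y − 9.5:
  web: d = 0 cm → contributes +571.6 cm⁴
  top flange (beyond web): d = 8.5 cm → contributes +1 742 cm⁴
  bottom flange (beyond web): d = -8.5 cm → contributes +1 742 cm⁴
Total I = 4 056 cm⁴.
For the y-axis: x̄ = 5.157 cm.
Repeating about the centroidal y-axis gives I_y = 1 153 cm⁴.
Polar second moment: J = I_x + I_y = 5 208 cm⁴.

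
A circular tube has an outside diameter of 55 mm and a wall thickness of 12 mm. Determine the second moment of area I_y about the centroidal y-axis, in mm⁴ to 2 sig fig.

Decompose the section into non-overlapping parts with the origin at the bottom-left of its bounding rectangle.
Outer circle: ⌀55, A = 2 376 mm², x = 27.5 mm, Ī = 449 180 mm⁴.
Bore (subtracted): ⌀31, A = 754.8 mm², x = 27.5 mm, Ī = 45 333 mm⁴.
By symmetry the centroid is at mid-width, x̄ = 27.5 mm.
All pieces are centred on the centroidal y-axis, so I = ΣĪ (holes subtracted) = 403 847 mm⁴.

I_y ≈ 4.0 × 10⁵ mm⁴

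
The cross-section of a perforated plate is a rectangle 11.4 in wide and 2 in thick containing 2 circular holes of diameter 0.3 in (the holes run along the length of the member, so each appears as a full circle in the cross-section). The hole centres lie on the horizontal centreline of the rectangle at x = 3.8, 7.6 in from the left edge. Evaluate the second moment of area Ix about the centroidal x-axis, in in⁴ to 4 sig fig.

Ix ≈ 7.599 in⁴

Break the section into simple shapes (no overlaps), measuring from the bottom-left corner of the bounding box.
Plate: 11.4 × 2, A = 22.8 in², y = 1 in, Ī = 7.6 in⁴.
Hole 1 (subtracted): ⌀0.3, A = 0.0706858 in², y = 1 in, Ī = 0.000397608 in⁴.
Hole 2 (subtracted): ⌀0.3, A = 0.0706858 in², y = 1 in, Ī = 0.000397608 in⁴.
By symmetry the centroid is at mid-height, ȳ = 1 in.
All pieces are centred on the centroidal x-axis, so I = ΣĪ (holes subtracted) = 7.5992 in⁴.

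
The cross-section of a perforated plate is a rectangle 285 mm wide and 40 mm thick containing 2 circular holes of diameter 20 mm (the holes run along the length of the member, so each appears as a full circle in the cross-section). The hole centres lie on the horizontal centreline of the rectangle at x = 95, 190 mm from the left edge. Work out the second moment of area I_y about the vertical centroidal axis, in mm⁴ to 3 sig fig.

Treat the section as a set of non-overlapping primitives; coordinates are from the bounding-box lower-left.
Plate: 285 × 40, A = 11 400 mm², x = 142.5 mm, Ī = 77 163 750 mm⁴.
Hole 1 (subtracted): ⌀20, A = 314.16 mm², x = 95 mm, Ī = 7 854 mm⁴.
Hole 2 (subtracted): ⌀20, A = 314.16 mm², x = 190 mm, Ī = 7 854 mm⁴.
By symmetry the centroid is at mid-width, x̄ = 142.5 mm.
Transfer each piece to the vertical centroidal axis using Ī + A·d² with d = x − 142.5:
  plate: d = 0 mm → contributes +77 163 750 mm⁴
  hole 1: d = -47.5 mm → contributes −716 676 mm⁴
  hole 2: d = 47.5 mm → contributes −716 676 mm⁴
Total I = 75 730 398 mm⁴.

I_y ≈ 7.57 × 10⁷ mm⁴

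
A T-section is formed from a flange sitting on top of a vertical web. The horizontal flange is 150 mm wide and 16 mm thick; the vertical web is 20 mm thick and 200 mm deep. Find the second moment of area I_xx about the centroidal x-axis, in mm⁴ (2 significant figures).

Break the section into simple shapes (no overlaps), measuring from the bottom-left corner of the bounding box.
Flange: 150 × 16, A = 2 400 mm², y = 208 mm, Ī = 51 200 mm⁴.
Web: 20 × 200, A = 4 000 mm², y = 100 mm, Ī = 13 333 333 mm⁴.
Centroid: ȳ = ΣA·y / ΣA = 140.5 mm.
Transfer each piece to the centroidal x-axis using Ī + A·d² with d = y − 140.5:
  flange: d = 67.5 mm → contributes +10 986 200 mm⁴
  web: d = -40.5 mm → contributes +19 894 333 mm⁴
Total I = 30 880 533 mm⁴.

I_xx ≈ 3.1 × 10⁷ mm⁴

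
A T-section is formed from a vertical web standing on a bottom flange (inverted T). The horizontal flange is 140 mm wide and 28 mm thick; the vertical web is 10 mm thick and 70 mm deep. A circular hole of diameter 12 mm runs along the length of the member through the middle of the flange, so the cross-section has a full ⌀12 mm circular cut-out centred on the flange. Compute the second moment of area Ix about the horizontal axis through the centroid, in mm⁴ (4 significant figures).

Split into non-overlapping primitives; take the origin at the lower-left of the bounding box.
Flange: 140 × 28, A = 3 920 mm², y = 14 mm, Ī = 256 107 mm⁴.
Web: 10 × 70, A = 700 mm², y = 63 mm, Ī = 285 833 mm⁴.
Hole (subtracted): ⌀12, A = 113.097 mm², y = 14 mm, Ī = 1017.88 mm⁴.
Centroid: ȳ = ΣA·y / ΣA = 21.6105 mm.
Transfer each piece to the horizontal axis through the centroid using Ī + A·d² with d = y − 21.6105:
  flange: d = -7.61055 mm → contributes +483 155 mm⁴
  web: d = 41.3895 mm → contributes +1 484 994 mm⁴
  hole: d = -7.61055 mm → contributes −7568.52 mm⁴
Total I = 1 960 580 mm⁴.

Ix ≈ 1.961 × 10⁶ mm⁴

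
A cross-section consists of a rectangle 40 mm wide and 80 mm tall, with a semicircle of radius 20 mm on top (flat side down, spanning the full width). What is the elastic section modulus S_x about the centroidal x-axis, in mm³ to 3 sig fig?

Treat the section as a set of non-overlapping primitives; coordinates are from the bounding-box lower-left.
Rectangular body: 40 × 80, A = 3 200 mm², y = 40 mm, Ī = 1 706 667 mm⁴.
Semicircular cap: semicircle r = 20, A = 628.32 mm², y = 88.488 mm, Ī = 17 561 mm⁴.
Centroid: ȳ = ΣA·y / ΣA = 47.958 mm.
Transfer each piece to the centroidal x-axis using Ī + A·d² with d = y − 47.958:
  rectangular body: d = -7.9581 mm → contributes +1 909 326 mm⁴
  semicircular cap: d = 40.53 mm → contributes +1 049 697 mm⁴
Total I = 2 959 023 mm⁴.
Extreme fibre distance c = 52.042 mm; S = I/c = 56 858 mm³.

S_x ≈ 5.69 × 10⁴ mm³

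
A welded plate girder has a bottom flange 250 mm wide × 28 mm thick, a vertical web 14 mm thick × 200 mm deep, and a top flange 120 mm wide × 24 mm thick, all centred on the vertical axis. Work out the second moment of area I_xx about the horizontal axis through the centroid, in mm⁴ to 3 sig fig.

Break the section into simple shapes (no overlaps), measuring from the bottom-left corner of the bounding box.
Bottom plate: 250 × 28, A = 7 000 mm², y = 14 mm, Ī = 457 333 mm⁴.
Web plate: 14 × 200, A = 2 800 mm², y = 128 mm, Ī = 9 333 333 mm⁴.
Top plate: 120 × 24, A = 2 880 mm², y = 240 mm, Ī = 138 240 mm⁴.
Centroid: ȳ = ΣA·y / ΣA = 90.505 mm.
Transfer each piece to the horizontal axis through the centroid using Ī + A·d² with d = y − 90.505:
  bottom plate: d = -76.505 mm → contributes +41 428 151 mm⁴
  web plate: d = 37.495 mm → contributes +13 269 840 mm⁴
  top plate: d = 149.5 mm → contributes +64 502 885 mm⁴
Total I = 119 200 876 mm⁴.

I_xx ≈ 1.19 × 10⁸ mm⁴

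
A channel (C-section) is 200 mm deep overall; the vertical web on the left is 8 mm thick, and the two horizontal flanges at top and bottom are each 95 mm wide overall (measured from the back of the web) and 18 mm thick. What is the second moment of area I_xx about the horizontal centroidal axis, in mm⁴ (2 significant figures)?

I_xx ≈ 3.1 × 10⁷ mm⁴

Treat the section as a set of non-overlapping primitives; coordinates are from the bounding-box lower-left.
Web: 8 × 200, A = 1 600 mm², y = 100 mm, Ī = 5 333 333 mm⁴.
Top flange (beyond web): 87 × 18, A = 1 566 mm², y = 191 mm, Ī = 42 282 mm⁴.
Bottom flange (beyond web): 87 × 18, A = 1 566 mm², y = 9 mm, Ī = 42 282 mm⁴.
By symmetry the centroid is at mid-height, ȳ = 100 mm.
Transfer each piece to the horizontal centroidal axis using Ī + A·d² with d = y − 100:
  web: d = 0 mm → contributes +5 333 333 mm⁴
  top flange (beyond web): d = 91 mm → contributes +13 010 328 mm⁴
  bottom flange (beyond web): d = -91 mm → contributes +13 010 328 mm⁴
Total I = 31 353 989 mm⁴.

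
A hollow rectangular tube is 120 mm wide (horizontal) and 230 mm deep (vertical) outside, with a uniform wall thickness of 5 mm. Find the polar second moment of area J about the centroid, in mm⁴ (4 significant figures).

J ≈ 3.278 × 10⁷ mm⁴

Split into non-overlapping primitives; take the origin at the lower-left of the bounding box.
Outer rectangle: 120 × 230, A = 27 600 mm², y = 115 mm, Ī = 121 670 000 mm⁴.
Inner void (subtracted): 110 × 220, A = 24 200 mm², y = 115 mm, Ī = 97 606 667 mm⁴.
By symmetry the centroid is at mid-height, ȳ = 115 mm.
All pieces are centred on the centroidal x-axis, so I = ΣĪ (holes subtracted) = 24 063 333 mm⁴.
Repeating about the centroidal y-axis gives I_y = 8 718 333 mm⁴.
Polar second moment: J = I_x + I_y = 32 781 667 mm⁴.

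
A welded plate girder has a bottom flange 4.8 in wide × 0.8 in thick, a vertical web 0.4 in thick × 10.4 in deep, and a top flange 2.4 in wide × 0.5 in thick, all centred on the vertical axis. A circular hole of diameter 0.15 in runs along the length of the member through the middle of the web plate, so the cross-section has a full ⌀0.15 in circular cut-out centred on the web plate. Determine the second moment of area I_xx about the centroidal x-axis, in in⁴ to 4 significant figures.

I_xx ≈ 169.4 in⁴

Treat the section as a set of non-overlapping primitives; coordinates are from the bounding-box lower-left.
Bottom plate: 4.8 × 0.8, A = 3.84 in², y = 0.4 in, Ī = 0.2048 in⁴.
Web plate: 0.4 × 10.4, A = 4.16 in², y = 6 in, Ī = 37.4955 in⁴.
Top plate: 2.4 × 0.5, A = 1.2 in², y = 11.45 in, Ī = 0.025 in⁴.
Hole (subtracted): ⌀0.15, A = 0.0176715 in², y = 6 in, Ī = 0.0000248505 in⁴.
Centroid: ȳ = ΣA·y / ΣA = 4.37035 in.
Transfer each piece to the centroidal x-axis using Ī + A·d² with d = y − 4.37035:
  bottom plate: d = -3.97035 in → contributes +60.7373 in⁴
  web plate: d = 1.62965 in → contributes +48.5435 in⁴
  top plate: d = 7.07965 in → contributes +60.1708 in⁴
  hole: d = 1.62965 in → contributes −0.0469561 in⁴
Total I = 169.405 in⁴.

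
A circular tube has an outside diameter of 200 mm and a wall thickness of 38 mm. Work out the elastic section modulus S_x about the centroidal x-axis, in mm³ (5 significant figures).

S_x ≈ 6.6935 × 10⁵ mm³

Decompose the section into non-overlapping parts with the origin at the bottom-left of its bounding rectangle.
Outer circle: ⌀200, A = 31415.93 mm², y = 100 mm, Ī = 78 539 816 mm⁴.
Bore (subtracted): ⌀124, A = 12076.28 mm², y = 100 mm, Ī = 11 605 307 mm⁴.
By symmetry the centroid is at mid-height, ȳ = 100 mm.
All pieces are centred on the centroidal x-axis, so I = ΣĪ (holes subtracted) = 66 934 509 mm⁴.
Extreme fibre distance c = 100 mm; S = I/c = 669345.1 mm³.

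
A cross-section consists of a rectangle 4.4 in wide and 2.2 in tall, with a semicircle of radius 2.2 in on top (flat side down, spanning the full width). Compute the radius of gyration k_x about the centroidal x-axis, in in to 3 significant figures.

Split into non-overlapping primitives; take the origin at the lower-left of the bounding box.
Rectangular body: 4.4 × 2.2, A = 9.68 in², y = 1.1 in, Ī = 3.9043 in⁴.
Semicircular cap: semicircle r = 2.2, A = 7.6027 in², y = 3.1337 in, Ī = 2.5711 in⁴.
Centroid: ȳ = ΣA·y / ΣA = 1.9946 in.
Transfer each piece to the centroidal x-axis using Ī + A·d² with d = y − 1.9946:
  rectangular body: d = -0.89463 in → contributes +11.652 in⁴
  semicircular cap: d = 1.1391 in → contributes +12.436 in⁴
Total I = 24.087 in⁴.
Radius of gyration: k = √(I/A) = √(24.087 / 17.283) = 1.1806 in.

k_x ≈ 1.18 in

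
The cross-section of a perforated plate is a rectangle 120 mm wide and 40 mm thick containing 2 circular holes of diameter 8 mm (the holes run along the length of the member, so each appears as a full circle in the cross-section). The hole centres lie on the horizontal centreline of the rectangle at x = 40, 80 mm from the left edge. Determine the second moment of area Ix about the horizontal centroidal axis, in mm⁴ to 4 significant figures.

Treat the section as a set of non-overlapping primitives; coordinates are from the bounding-box lower-left.
Plate: 120 × 40, A = 4 800 mm², y = 20 mm, Ī = 640 000 mm⁴.
Hole 1 (subtracted): ⌀8, A = 50.2655 mm², y = 20 mm, Ī = 201.062 mm⁴.
Hole 2 (subtracted): ⌀8, A = 50.2655 mm², y = 20 mm, Ī = 201.062 mm⁴.
By symmetry the centroid is at mid-height, ȳ = 20 mm.
All pieces are centred on the horizontal centroidal axis, so I = ΣĪ (holes subtracted) = 639 598 mm⁴.

Ix ≈ 6.396 × 10⁵ mm⁴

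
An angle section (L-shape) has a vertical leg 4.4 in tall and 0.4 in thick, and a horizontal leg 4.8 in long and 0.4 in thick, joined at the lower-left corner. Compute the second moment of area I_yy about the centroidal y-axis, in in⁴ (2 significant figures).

I_yy ≈ 7.9 in⁴

Treat the section as a set of non-overlapping primitives; coordinates are from the bounding-box lower-left.
Vertical leg: 0.4 × 4.4, A = 1.76 in², x = 0.2 in, Ī = 0.02347 in⁴.
Horizontal leg (remainder): 4.4 × 0.4, A = 1.76 in², x = 2.6 in, Ī = 2.839 in⁴.
Centroid: x̄ = ΣA·x / ΣA = 1.4 in.
Transfer each piece to the centroidal y-axis using Ī + A·d² with d = x − 1.4:
  vertical leg: d = -1.2 in → contributes +2.558 in⁴
  horizontal leg (remainder): d = 1.2 in → contributes +5.374 in⁴
Total I = 7.932 in⁴.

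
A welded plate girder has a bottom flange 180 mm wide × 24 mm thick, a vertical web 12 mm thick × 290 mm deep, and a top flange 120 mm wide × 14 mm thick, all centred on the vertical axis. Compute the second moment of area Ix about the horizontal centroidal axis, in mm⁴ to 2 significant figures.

Decompose the section into non-overlapping parts with the origin at the bottom-left of its bounding rectangle.
Bottom plate: 180 × 24, A = 4 320 mm², y = 12 mm, Ī = 207 360 mm⁴.
Web plate: 12 × 290, A = 3 480 mm², y = 169 mm, Ī = 24 389 000 mm⁴.
Top plate: 120 × 14, A = 1 680 mm², y = 321 mm, Ī = 27 440 mm⁴.
Centroid: ȳ = ΣA·y / ΣA = 124.4 mm.
Transfer each piece to the horizontal centroidal axis using Ī + A·d² with d = y − 124.4:
  bottom plate: d = -112.4 mm → contributes +54 777 828 mm⁴
  web plate: d = 44.61 mm → contributes +31 313 635 mm⁴
  top plate: d = 196.6 mm → contributes +64 967 078 mm⁴
Total I = 151 058 540 mm⁴.

Ix ≈ 1.5 × 10⁸ mm⁴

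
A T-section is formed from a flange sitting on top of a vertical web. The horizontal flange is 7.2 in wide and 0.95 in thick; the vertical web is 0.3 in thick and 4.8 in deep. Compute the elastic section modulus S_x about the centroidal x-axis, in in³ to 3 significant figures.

S_x ≈ 2.75 in³

Decompose the section into non-overlapping parts with the origin at the bottom-left of its bounding rectangle.
Flange: 7.2 × 0.95, A = 6.84 in², y = 5.275 in, Ī = 0.51443 in⁴.
Web: 0.3 × 4.8, A = 1.44 in², y = 2.4 in, Ī = 2.7648 in⁴.
Centroid: ȳ = ΣA·y / ΣA = 4.775 in.
Transfer each piece to the centroidal x-axis using Ī + A·d² with d = y − 4.775:
  flange: d = 0.5 in → contributes +2.2244 in⁴
  web: d = -2.375 in → contributes +10.887 in⁴
Total I = 13.112 in⁴.
Extreme fibre distance c = 4.775 in; S = I/c = 2.7459 in³.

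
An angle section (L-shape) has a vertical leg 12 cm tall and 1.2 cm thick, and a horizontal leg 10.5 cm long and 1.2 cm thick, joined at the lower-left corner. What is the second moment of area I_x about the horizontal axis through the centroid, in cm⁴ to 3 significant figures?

I_x ≈ 357 cm⁴

Treat the section as a set of non-overlapping primitives; coordinates are from the bounding-box lower-left.
Vertical leg: 1.2 × 12, A = 14.4 cm², y = 6 cm, Ī = 172.8 cm⁴.
Horizontal leg (remainder): 9.3 × 1.2, A = 11.16 cm², y = 0.6 cm, Ī = 1.3392 cm⁴.
Centroid: ȳ = ΣA·y / ΣA = 3.6423 cm.
Transfer each piece to the horizontal axis through the centroid using Ī + A·d² with d = y − 3.6423:
  vertical leg: d = 2.3577 cm → contributes +252.85 cm⁴
  horizontal leg (remainder): d = -3.0423 cm → contributes +104.63 cm⁴
Total I = 357.48 cm⁴.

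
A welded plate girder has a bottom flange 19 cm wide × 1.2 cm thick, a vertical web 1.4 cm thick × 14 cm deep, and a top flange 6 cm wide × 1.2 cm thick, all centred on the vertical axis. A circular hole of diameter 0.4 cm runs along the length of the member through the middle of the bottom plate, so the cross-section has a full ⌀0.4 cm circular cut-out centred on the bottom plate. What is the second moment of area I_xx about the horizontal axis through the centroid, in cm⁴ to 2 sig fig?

Decompose the section into non-overlapping parts with the origin at the bottom-left of its bounding rectangle.
Bottom plate: 19 × 1.2, A = 22.8 cm², y = 0.6 cm, Ī = 2.736 cm⁴.
Web plate: 1.4 × 14, A = 19.6 cm², y = 8.2 cm, Ī = 320.1 cm⁴.
Top plate: 6 × 1.2, A = 7.2 cm², y = 15.8 cm, Ī = 0.864 cm⁴.
Hole (subtracted): ⌀0.4, A = 0.1257 cm², y = 0.6 cm, Ī = 0.001257 cm⁴.
Centroid: ȳ = ΣA·y / ΣA = 5.823 cm.
Transfer each piece to the horizontal axis through the centroid using Ī + A·d² with d = y − 5.823:
  bottom plate: d = -5.223 cm → contributes +624.7 cm⁴
  web plate: d = 2.377 cm → contributes +430.9 cm⁴
  top plate: d = 9.977 cm → contributes +717.6 cm⁴
  hole: d = -5.223 cm → contributes −3.429 cm⁴
Total I = 1 770 cm⁴.

I_xx ≈ 1800 cm⁴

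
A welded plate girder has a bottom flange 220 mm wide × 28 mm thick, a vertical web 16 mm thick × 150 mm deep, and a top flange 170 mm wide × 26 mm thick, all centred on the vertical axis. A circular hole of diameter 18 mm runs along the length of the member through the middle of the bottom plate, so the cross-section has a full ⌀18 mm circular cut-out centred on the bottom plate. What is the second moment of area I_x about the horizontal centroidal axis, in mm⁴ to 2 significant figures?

Treat the section as a set of non-overlapping primitives; coordinates are from the bounding-box lower-left.
Bottom plate: 220 × 28, A = 6 160 mm², y = 14 mm, Ī = 402 453 mm⁴.
Web plate: 16 × 150, A = 2 400 mm², y = 103 mm, Ī = 4 500 000 mm⁴.
Top plate: 170 × 26, A = 4 420 mm², y = 191 mm, Ī = 248 993 mm⁴.
Hole (subtracted): ⌀18, A = 254.5 mm², y = 14 mm, Ī = 5 153 mm⁴.
Centroid: ȳ = ΣA·y / ΣA = 92.26 mm.
Transfer each piece to the horizontal centroidal axis using Ī + A·d² with d = y − 92.26:
  bottom plate: d = -78.26 mm → contributes +38 133 186 mm⁴
  web plate: d = 10.74 mm → contributes +4 776 672 mm⁴
  top plate: d = 98.74 mm → contributes +43 339 431 mm⁴
  hole: d = -78.26 mm → contributes −1 563 806 mm⁴
Total I = 84 685 483 mm⁴.

I_x ≈ 8.5 × 10⁷ mm⁴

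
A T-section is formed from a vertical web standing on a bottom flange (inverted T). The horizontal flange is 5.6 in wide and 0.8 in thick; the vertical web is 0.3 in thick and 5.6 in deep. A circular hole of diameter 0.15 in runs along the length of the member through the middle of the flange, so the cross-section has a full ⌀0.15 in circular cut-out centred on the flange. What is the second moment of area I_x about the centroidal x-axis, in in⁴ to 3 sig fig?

I_x ≈ 17.1 in⁴

Decompose the section into non-overlapping parts with the origin at the bottom-left of its bounding rectangle.
Flange: 5.6 × 0.8, A = 4.48 in², y = 0.4 in, Ī = 0.23893 in⁴.
Web: 0.3 × 5.6, A = 1.68 in², y = 3.6 in, Ī = 4.3904 in⁴.
Hole (subtracted): ⌀0.15, A = 0.017671 in², y = 0.4 in, Ī = 0.00002485 in⁴.
Centroid: ȳ = ΣA·y / ΣA = 1.2752 in.
Transfer each piece to the centroidal x-axis using Ī + A·d² with d = y − 1.2752:
  flange: d = -0.87524 in → contributes +3.6708 in⁴
  web: d = 2.3248 in → contributes +13.47 in⁴
  hole: d = -0.87524 in → contributes −0.013562 in⁴
Total I = 17.127 in⁴.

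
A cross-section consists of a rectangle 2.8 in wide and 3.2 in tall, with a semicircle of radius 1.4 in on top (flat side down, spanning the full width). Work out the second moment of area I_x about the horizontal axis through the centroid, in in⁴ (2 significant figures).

I_x ≈ 19 in⁴

Treat the section as a set of non-overlapping primitives; coordinates are from the bounding-box lower-left.
Rectangular body: 2.8 × 3.2, A = 8.96 in², y = 1.6 in, Ī = 7.646 in⁴.
Semicircular cap: semicircle r = 1.4, A = 3.079 in², y = 3.794 in, Ī = 0.4216 in⁴.
Centroid: ȳ = ΣA·y / ΣA = 2.161 in.
Transfer each piece to the horizontal axis through the centroid using Ī + A·d² with d = y − 2.161:
  rectangular body: d = -0.5611 in → contributes +10.47 in⁴
  semicircular cap: d = 1.633 in → contributes +8.632 in⁴
Total I = 19.1 in⁴.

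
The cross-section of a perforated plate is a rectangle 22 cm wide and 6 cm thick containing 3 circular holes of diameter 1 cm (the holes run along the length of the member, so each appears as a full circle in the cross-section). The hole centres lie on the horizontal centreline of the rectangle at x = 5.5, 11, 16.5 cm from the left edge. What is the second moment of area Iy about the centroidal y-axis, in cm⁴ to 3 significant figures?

Split into non-overlapping primitives; take the origin at the lower-left of the bounding box.
Plate: 22 × 6, A = 132 cm², x = 11 cm, Ī = 5 324 cm⁴.
Hole 1 (subtracted): ⌀1, A = 0.7854 cm², x = 5.5 cm, Ī = 0.049087 cm⁴.
Hole 2 (subtracted): ⌀1, A = 0.7854 cm², x = 11 cm, Ī = 0.049087 cm⁴.
Hole 3 (subtracted): ⌀1, A = 0.7854 cm², x = 16.5 cm, Ī = 0.049087 cm⁴.
By symmetry the centroid is at mid-width, x̄ = 11 cm.
Transfer each piece to the centroidal y-axis using Ī + A·d² with d = x − 11:
  plate: d = 0 cm → contributes +5 324 cm⁴
  hole 1: d = -5.5 cm → contributes −23.807 cm⁴
  hole 2: d = 0 cm → contributes −0.049087 cm⁴
  hole 3: d = 5.5 cm → contributes −23.807 cm⁴
Total I = 5276.3 cm⁴.

Iy ≈ 5280 cm⁴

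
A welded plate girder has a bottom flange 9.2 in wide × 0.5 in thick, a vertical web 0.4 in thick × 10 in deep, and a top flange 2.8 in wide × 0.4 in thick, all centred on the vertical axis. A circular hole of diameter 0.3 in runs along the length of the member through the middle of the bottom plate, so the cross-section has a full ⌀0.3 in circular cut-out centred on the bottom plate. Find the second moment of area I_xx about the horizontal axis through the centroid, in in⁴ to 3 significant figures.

Split into non-overlapping primitives; take the origin at the lower-left of the bounding box.
Bottom plate: 9.2 × 0.5, A = 4.6 in², y = 0.25 in, Ī = 0.095833 in⁴.
Web plate: 0.4 × 10, A = 4 in², y = 5.5 in, Ī = 33.333 in⁴.
Top plate: 2.8 × 0.4, A = 1.12 in², y = 10.7 in, Ī = 0.014933 in⁴.
Hole (subtracted): ⌀0.3, A = 0.070686 in², y = 0.25 in, Ī = 0.00039761 in⁴.
Centroid: ȳ = ΣA·y / ΣA = 3.6393 in.
Transfer each piece to the horizontal axis through the centroid using Ī + A·d² with d = y − 3.6393:
  bottom plate: d = -3.3893 in → contributes +52.936 in⁴
  web plate: d = 1.8607 in → contributes +47.183 in⁴
  top plate: d = 7.0607 in → contributes +55.852 in⁴
  hole: d = -3.3893 in → contributes −0.81237 in⁴
Total I = 155.16 in⁴.

I_xx ≈ 155 in⁴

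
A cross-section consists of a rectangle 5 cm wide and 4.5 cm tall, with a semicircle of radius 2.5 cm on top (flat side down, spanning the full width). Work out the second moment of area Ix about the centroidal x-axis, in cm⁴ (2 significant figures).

Decompose the section into non-overlapping parts with the origin at the bottom-left of its bounding rectangle.
Rectangular body: 5 × 4.5, A = 22.5 cm², y = 2.25 cm, Ī = 37.97 cm⁴.
Semicircular cap: semicircle r = 2.5, A = 9.817 cm², y = 5.561 cm, Ī = 4.287 cm⁴.
Centroid: ȳ = ΣA·y / ΣA = 3.256 cm.
Transfer each piece to the centroidal x-axis using Ī + A·d² with d = y − 3.256:
  rectangular body: d = -1.006 cm → contributes +60.73 cm⁴
  semicircular cap: d = 2.305 cm → contributes +56.46 cm⁴
Total I = 117.2 cm⁴.

Ix ≈ 120 cm⁴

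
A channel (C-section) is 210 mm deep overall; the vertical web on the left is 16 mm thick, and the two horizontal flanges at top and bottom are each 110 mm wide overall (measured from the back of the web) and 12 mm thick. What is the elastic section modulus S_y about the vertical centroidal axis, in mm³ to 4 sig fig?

Split into non-overlapping primitives; take the origin at the lower-left of the bounding box.
Web: 16 × 210, A = 3 360 mm², x = 8 mm, Ī = 71 680 mm⁴.
Top flange (beyond web): 94 × 12, A = 1 128 mm², x = 63 mm, Ī = 830 584 mm⁴.
Bottom flange (beyond web): 94 × 12, A = 1 128 mm², x = 63 mm, Ī = 830 584 mm⁴.
Centroid: x̄ = ΣA·x / ΣA = 30.094 mm.
Transfer each piece to the vertical centroidal axis using Ī + A·d² with d = x − 30.094:
  web: d = -22.094 mm → contributes +1 711 849 mm⁴
  top flange (beyond web): d = 32.906 mm → contributes +2 051 987 mm⁴
  bottom flange (beyond web): d = 32.906 mm → contributes +2 051 987 mm⁴
Total I = 5 815 822 mm⁴.
Extreme fibre distance c = 79.906 mm; S = I/c = 72783.3 mm³.

S_y ≈ 7.278 × 10⁴ mm³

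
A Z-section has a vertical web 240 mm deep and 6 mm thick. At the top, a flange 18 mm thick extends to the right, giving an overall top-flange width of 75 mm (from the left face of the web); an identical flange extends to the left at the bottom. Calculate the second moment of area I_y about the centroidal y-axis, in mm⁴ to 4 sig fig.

Split into non-overlapping primitives; take the origin at the lower-left of the bounding box.
Web: 6 × 240, A = 1 440 mm², x = 72 mm, Ī = 4 320 mm⁴.
Top flange (beyond web): 69 × 18, A = 1 242 mm², x = 109.5 mm, Ī = 492 764 mm⁴.
Bottom flange (beyond web): 69 × 18, A = 1 242 mm², x = 34.5 mm, Ī = 492 764 mm⁴.
Centroid: x̄ = ΣA·x / ΣA = 72 mm.
Transfer each piece to the centroidal y-axis using Ī + A·d² with d = x − 72:
  web: d = 0 mm → contributes +4 320 mm⁴
  top flange (beyond web): d = 37.5 mm → contributes +2 239 326 mm⁴
  bottom flange (beyond web): d = -37.5 mm → contributes +2 239 326 mm⁴
Total I = 4 482 972 mm⁴.

I_y ≈ 4.483 × 10⁶ mm⁴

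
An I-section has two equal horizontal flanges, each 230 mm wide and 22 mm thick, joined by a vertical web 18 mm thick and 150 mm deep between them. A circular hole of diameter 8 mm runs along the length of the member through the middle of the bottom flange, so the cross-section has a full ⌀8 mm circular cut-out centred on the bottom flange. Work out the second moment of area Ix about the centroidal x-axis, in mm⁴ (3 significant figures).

Ix ≈ 7.99 × 10⁷ mm⁴

Decompose the section into non-overlapping parts with the origin at the bottom-left of its bounding rectangle.
Bottom flange: 230 × 22, A = 5 060 mm², y = 11 mm, Ī = 204 087 mm⁴.
Web: 18 × 150, A = 2 700 mm², y = 97 mm, Ī = 5 062 500 mm⁴.
Top flange: 230 × 22, A = 5 060 mm², y = 183 mm, Ī = 204 087 mm⁴.
Hole (subtracted): ⌀8, A = 50.265 mm², y = 11 mm, Ī = 201.06 mm⁴.
Centroid: ȳ = ΣA·y / ΣA = 97.339 mm.
Transfer each piece to the centroidal x-axis using Ī + A·d² with d = y − 97.339:
  bottom flange: d = -86.339 mm → contributes +37 923 049 mm⁴
  web: d = -0.33852 mm → contributes +5 062 809 mm⁴
  top flange: d = 85.661 mm → contributes +37 333 804 mm⁴
  hole: d = -86.339 mm → contributes −374 897 mm⁴
Total I = 79 944 765 mm⁴.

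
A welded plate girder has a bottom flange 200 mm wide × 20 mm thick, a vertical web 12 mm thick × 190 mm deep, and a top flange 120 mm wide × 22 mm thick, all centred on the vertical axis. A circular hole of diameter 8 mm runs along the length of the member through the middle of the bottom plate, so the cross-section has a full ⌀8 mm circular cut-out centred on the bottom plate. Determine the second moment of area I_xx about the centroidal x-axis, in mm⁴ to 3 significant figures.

Split into non-overlapping primitives; take the origin at the lower-left of the bounding box.
Bottom plate: 200 × 20, A = 4 000 mm², y = 10 mm, Ī = 133 333 mm⁴.
Web plate: 12 × 190, A = 2 280 mm², y = 115 mm, Ī = 6 859 000 mm⁴.
Top plate: 120 × 22, A = 2 640 mm², y = 221 mm, Ī = 106 480 mm⁴.
Hole (subtracted): ⌀8, A = 50.265 mm², y = 10 mm, Ī = 201.06 mm⁴.
Centroid: ȳ = ΣA·y / ΣA = 99.793 mm.
Transfer each piece to the centroidal x-axis using Ī + A·d² with d = y − 99.793:
  bottom plate: d = -89.793 mm → contributes +32 384 459 mm⁴
  web plate: d = 15.207 mm → contributes +7 386 257 mm⁴
  top plate: d = 121.21 mm → contributes +38 891 086 mm⁴
  hole: d = -89.793 mm → contributes −405 481 mm⁴
Total I = 78 256 322 mm⁴.

I_xx ≈ 7.83 × 10⁷ mm⁴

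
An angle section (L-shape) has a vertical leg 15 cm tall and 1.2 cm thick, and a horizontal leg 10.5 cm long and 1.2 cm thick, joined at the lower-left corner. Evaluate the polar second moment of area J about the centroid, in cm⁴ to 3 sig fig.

Break the section into simple shapes (no overlaps), measuring from the bottom-left corner of the bounding box.
Vertical leg: 1.2 × 15, A = 18 cm², y = 7.5 cm, Ī = 337.5 cm⁴.
Horizontal leg (remainder): 9.3 × 1.2, A = 11.16 cm², y = 0.6 cm, Ī = 1.3392 cm⁴.
Centroid: ȳ = ΣA·y / ΣA = 4.8593 cm.
Transfer each piece to the centroidal x-axis using Ī + A·d² with d = y − 4.8593:
  vertical leg: d = 2.6407 cm → contributes +463.02 cm⁴
  horizontal leg (remainder): d = -4.2593 cm → contributes +203.8 cm⁴
Total I = 666.82 cm⁴.
For the y-axis: x̄ = 2.6093 cm.
Repeating about the centroidal y-axis gives I_y = 272.47 cm⁴.
Polar second moment: J = I_x + I_y = 939.29 cm⁴.

J ≈ 939 cm⁴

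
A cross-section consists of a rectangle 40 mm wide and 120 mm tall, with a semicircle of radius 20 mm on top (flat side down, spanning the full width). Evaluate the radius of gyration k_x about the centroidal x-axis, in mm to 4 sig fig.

k_x ≈ 39.30 mm

Split into non-overlapping primitives; take the origin at the lower-left of the bounding box.
Rectangular body: 40 × 120, A = 4 800 mm², y = 60 mm, Ī = 5 760 000 mm⁴.
Semicircular cap: semicircle r = 20, A = 628.319 mm², y = 128.488 mm, Ī = 17561.1 mm⁴.
Centroid: ȳ = ΣA·y / ΣA = 67.9274 mm.
Transfer each piece to the centroidal x-axis using Ī + A·d² with d = y − 67.9274:
  rectangular body: d = -7.9274 mm → contributes +6 061 650 mm⁴
  semicircular cap: d = 60.5609 mm → contributes +2 321 994 mm⁴
Total I = 8 383 643 mm⁴.
Radius of gyration: k = √(I/A) = √(8 383 643 / 5428.32) = 39.2992 mm.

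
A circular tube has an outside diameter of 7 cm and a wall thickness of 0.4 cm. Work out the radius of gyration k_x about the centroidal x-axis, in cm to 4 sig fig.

Treat the section as a set of non-overlapping primitives; coordinates are from the bounding-box lower-left.
Outer circle: ⌀7, A = 38.4845 cm², y = 3.5 cm, Ī = 117.859 cm⁴.
Bore (subtracted): ⌀6.2, A = 30.1907 cm², y = 3.5 cm, Ī = 72.5332 cm⁴.
By symmetry the centroid is at mid-height, ȳ = 3.5 cm.
All pieces are centred on the centroidal x-axis, so I = ΣĪ (holes subtracted) = 45.3256 cm⁴.
Radius of gyration: k = √(I/A) = √(45.3256 / 8.2938) = 2.33773 cm.

k_x ≈ 2.338 cm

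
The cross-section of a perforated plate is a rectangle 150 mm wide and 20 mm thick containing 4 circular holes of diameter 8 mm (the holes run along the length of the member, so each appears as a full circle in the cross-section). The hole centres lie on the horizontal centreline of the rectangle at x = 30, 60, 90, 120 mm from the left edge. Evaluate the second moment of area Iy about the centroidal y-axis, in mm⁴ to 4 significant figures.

Iy ≈ 5.398 × 10⁶ mm⁴

Break the section into simple shapes (no overlaps), measuring from the bottom-left corner of the bounding box.
Plate: 150 × 20, A = 3 000 mm², x = 75 mm, Ī = 5 625 000 mm⁴.
Hole 1 (subtracted): ⌀8, A = 50.2655 mm², x = 30 mm, Ī = 201.062 mm⁴.
Hole 2 (subtracted): ⌀8, A = 50.2655 mm², x = 60 mm, Ī = 201.062 mm⁴.
Hole 3 (subtracted): ⌀8, A = 50.2655 mm², x = 90 mm, Ī = 201.062 mm⁴.
Hole 4 (subtracted): ⌀8, A = 50.2655 mm², x = 120 mm, Ī = 201.062 mm⁴.
By symmetry the centroid is at mid-width, x̄ = 75 mm.
Transfer each piece to the centroidal y-axis using Ī + A·d² with d = x − 75:
  plate: d = 0 mm → contributes +5 625 000 mm⁴
  hole 1: d = -45 mm → contributes −101 989 mm⁴
  hole 2: d = -15 mm → contributes −11510.8 mm⁴
  hole 3: d = 15 mm → contributes −11510.8 mm⁴
  hole 4: d = 45 mm → contributes −101 989 mm⁴
Total I = 5 398 001 mm⁴.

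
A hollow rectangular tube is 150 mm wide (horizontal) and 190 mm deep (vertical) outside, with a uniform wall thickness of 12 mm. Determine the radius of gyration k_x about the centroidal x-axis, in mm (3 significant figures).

k_x ≈ 70.5 mm

Treat the section as a set of non-overlapping primitives; coordinates are from the bounding-box lower-left.
Outer rectangle: 150 × 190, A = 28 500 mm², y = 95 mm, Ī = 85 737 500 mm⁴.
Inner void (subtracted): 126 × 166, A = 20 916 mm², y = 95 mm, Ī = 48 030 108 mm⁴.
By symmetry the centroid is at mid-height, ȳ = 95 mm.
All pieces are centred on the centroidal x-axis, so I = ΣĪ (holes subtracted) = 37 707 392 mm⁴.
Radius of gyration: k = √(I/A) = √(37 707 392 / 7 584) = 70.512 mm.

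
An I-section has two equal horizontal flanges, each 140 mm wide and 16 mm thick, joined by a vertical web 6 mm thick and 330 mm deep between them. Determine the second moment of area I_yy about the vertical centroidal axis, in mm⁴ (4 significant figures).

Decompose the section into non-overlapping parts with the origin at the bottom-left of its bounding rectangle.
Bottom flange: 140 × 16, A = 2 240 mm², x = 70 mm, Ī = 3 658 667 mm⁴.
Web: 6 × 330, A = 1 980 mm², x = 70 mm, Ī = 5 940 mm⁴.
Top flange: 140 × 16, A = 2 240 mm², x = 70 mm, Ī = 3 658 667 mm⁴.
By symmetry the centroid is at mid-width, x̄ = 70 mm.
All pieces are centred on the vertical centroidal axis, so I = ΣĪ = 7 323 273 mm⁴.

I_yy ≈ 7.323 × 10⁶ mm⁴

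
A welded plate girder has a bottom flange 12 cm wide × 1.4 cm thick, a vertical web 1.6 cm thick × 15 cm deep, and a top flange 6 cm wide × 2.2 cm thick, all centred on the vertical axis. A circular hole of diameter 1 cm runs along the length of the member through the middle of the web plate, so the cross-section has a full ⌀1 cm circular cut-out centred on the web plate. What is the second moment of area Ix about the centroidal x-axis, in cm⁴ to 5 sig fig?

Break the section into simple shapes (no overlaps), measuring from the bottom-left corner of the bounding box.
Bottom plate: 12 × 1.4, A = 16.8 cm², y = 0.7 cm, Ī = 2.744 cm⁴.
Web plate: 1.6 × 15, A = 24 cm², y = 8.9 cm, Ī = 450 cm⁴.
Top plate: 6 × 2.2, A = 13.2 cm², y = 17.5 cm, Ī = 5.324 cm⁴.
Hole (subtracted): ⌀1, A = 0.7853982 cm², y = 8.9 cm, Ī = 0.04908739 cm⁴.
Centroid: ȳ = ΣA·y / ΣA = 8.444486 cm.
Transfer each piece to the centroidal x-axis using Ī + A·d² with d = y − 8.444486:
  bottom plate: d = -7.744486 cm → contributes +1010.359 cm⁴
  web plate: d = 0.4555141 cm → contributes +454.9798 cm⁴
  top plate: d = 9.055514 cm → contributes +1087.755 cm⁴
  hole: d = 0.4555141 cm → contributes −0.2120521 cm⁴
Total I = 2552.881 cm⁴.

Ix ≈ 2552.9 cm⁴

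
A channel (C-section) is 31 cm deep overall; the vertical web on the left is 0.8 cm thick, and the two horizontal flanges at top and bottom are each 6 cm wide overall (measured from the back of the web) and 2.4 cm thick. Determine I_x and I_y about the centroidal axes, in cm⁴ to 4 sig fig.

Decompose the section into non-overlapping parts with the origin at the bottom-left of its bounding rectangle.
Web: 0.8 × 31, A = 24.8 cm², y = 15.5 cm, Ī = 1986.07 cm⁴.
Top flange (beyond web): 5.2 × 2.4, A = 12.48 cm², y = 29.8 cm, Ī = 5.9904 cm⁴.
Bottom flange (beyond web): 5.2 × 2.4, A = 12.48 cm², y = 1.2 cm, Ī = 5.9904 cm⁴.
By symmetry the centroid is at mid-height, ȳ = 15.5 cm.
Transfer each piece to the centroidal x-axis using Ī + A·d² with d = y − 15.5:
  web: d = 0 cm → contributes +1986.07 cm⁴
  top flange (beyond web): d = 14.3 cm → contributes +2558.03 cm⁴
  bottom flange (beyond web): d = -14.3 cm → contributes +2558.03 cm⁴
Total I = 7102.12 cm⁴.
For the y-axis: x̄ = 1.90482 cm.
Repeating about the centroidal y-axis gives I_y = 169.525 cm⁴.

I_x ≈ 7102 cm⁴, I_y ≈ 169.5 cm⁴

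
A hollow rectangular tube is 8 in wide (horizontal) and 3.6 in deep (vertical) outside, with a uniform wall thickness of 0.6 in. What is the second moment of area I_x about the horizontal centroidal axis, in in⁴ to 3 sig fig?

I_x ≈ 23.3 in⁴

Split into non-overlapping primitives; take the origin at the lower-left of the bounding box.
Outer rectangle: 8 × 3.6, A = 28.8 in², y = 1.8 in, Ī = 31.104 in⁴.
Inner void (subtracted): 6.8 × 2.4, A = 16.32 in², y = 1.8 in, Ī = 7.8336 in⁴.
By symmetry the centroid is at mid-height, ȳ = 1.8 in.
All pieces are centred on the horizontal centroidal axis, so I = ΣĪ (holes subtracted) = 23.27 in⁴.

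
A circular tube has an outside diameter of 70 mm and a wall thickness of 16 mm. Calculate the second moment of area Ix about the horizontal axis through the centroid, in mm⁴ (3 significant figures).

Ix ≈ 1.08 × 10⁶ mm⁴

Treat the section as a set of non-overlapping primitives; coordinates are from the bounding-box lower-left.
Outer circle: ⌀70, A = 3848.5 mm², y = 35 mm, Ī = 1 178 588 mm⁴.
Bore (subtracted): ⌀38, A = 1134.1 mm², y = 35 mm, Ī = 102 354 mm⁴.
By symmetry the centroid is at mid-height, ȳ = 35 mm.
All pieces are centred on the horizontal axis through the centroid, so I = ΣĪ (holes subtracted) = 1 076 234 mm⁴.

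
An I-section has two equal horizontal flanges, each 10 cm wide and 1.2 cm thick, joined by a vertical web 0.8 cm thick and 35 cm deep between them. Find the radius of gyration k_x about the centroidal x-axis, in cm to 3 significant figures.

k_x ≈ 14.4 cm

Split into non-overlapping primitives; take the origin at the lower-left of the bounding box.
Bottom flange: 10 × 1.2, A = 12 cm², y = 0.6 cm, Ī = 1.44 cm⁴.
Web: 0.8 × 35, A = 28 cm², y = 18.7 cm, Ī = 2858.3 cm⁴.
Top flange: 10 × 1.2, A = 12 cm², y = 36.8 cm, Ī = 1.44 cm⁴.
By symmetry the centroid is at mid-height, ȳ = 18.7 cm.
Transfer each piece to the centroidal x-axis using Ī + A·d² with d = y − 18.7:
  bottom flange: d = -18.1 cm → contributes +3932.8 cm⁴
  web: d = 0 cm → contributes +2858.3 cm⁴
  top flange: d = 18.1 cm → contributes +3932.8 cm⁴
Total I = 10 724 cm⁴.
Radius of gyration: k = √(I/A) = √(10 724 / 52) = 14.361 cm.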